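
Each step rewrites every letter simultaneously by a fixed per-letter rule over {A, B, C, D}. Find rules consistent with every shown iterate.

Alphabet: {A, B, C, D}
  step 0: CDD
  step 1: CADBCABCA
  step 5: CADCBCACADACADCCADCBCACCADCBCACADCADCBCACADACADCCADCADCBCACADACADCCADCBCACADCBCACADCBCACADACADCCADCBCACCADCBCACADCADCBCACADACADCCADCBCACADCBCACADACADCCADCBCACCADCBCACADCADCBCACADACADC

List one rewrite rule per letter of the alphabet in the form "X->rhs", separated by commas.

  step 0 ⇒ step 1: CDD ⇒ CAD·BCA·BCA
    C ↦ CAD
    D ↦ BCA
    A ↦ C  (constrained at step 1)
    B ↦ A  (constrained at step 1)

A->C, B->A, C->CAD, D->BCA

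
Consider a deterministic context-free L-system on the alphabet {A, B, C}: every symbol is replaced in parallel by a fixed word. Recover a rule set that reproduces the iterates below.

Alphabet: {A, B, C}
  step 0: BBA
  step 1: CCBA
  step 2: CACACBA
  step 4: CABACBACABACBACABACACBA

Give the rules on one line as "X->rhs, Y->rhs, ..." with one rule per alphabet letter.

  step 1 ⇒ step 2: CCBA ⇒ CA·CA·C·BA
    A ↦ BA
    B ↦ C
    C ↦ CA

A->BA, B->C, C->CA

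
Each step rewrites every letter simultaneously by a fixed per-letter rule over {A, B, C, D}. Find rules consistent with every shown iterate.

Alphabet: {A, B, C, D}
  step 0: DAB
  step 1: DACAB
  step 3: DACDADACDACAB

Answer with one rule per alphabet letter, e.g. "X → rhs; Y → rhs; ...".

A->C, B->AB, C->DA, D->DA

  step 0 ⇒ step 1: DAB ⇒ DA·C·AB
    A ↦ C
    B ↦ AB
    D ↦ DA
    C ↦ DA  (constrained at step 1)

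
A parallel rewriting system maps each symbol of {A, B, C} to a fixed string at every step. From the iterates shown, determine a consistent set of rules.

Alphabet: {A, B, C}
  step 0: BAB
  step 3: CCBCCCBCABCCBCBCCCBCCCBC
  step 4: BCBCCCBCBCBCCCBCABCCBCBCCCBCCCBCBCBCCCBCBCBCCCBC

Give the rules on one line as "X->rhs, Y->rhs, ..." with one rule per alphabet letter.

A->AB, B->CC, C->BC

  step 3 ⇒ step 4: CCBCCCBCABCCBCBCCCBCCCBC ⇒ BC·BC·CC·BC·BC·BC·CC·BC·AB·CC·BC·BC·CC·BC·CC·BC·BC·BC·CC·BC·BC·BC·CC·BC
    A ↦ AB
    B ↦ CC
    C ↦ BC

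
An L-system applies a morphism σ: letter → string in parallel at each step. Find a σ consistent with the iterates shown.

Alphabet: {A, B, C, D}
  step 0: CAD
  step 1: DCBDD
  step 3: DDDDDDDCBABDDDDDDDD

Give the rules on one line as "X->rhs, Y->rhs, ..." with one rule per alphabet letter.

A->B, B->AB, C->DC, D->DD

  step 0 ⇒ step 1: CAD ⇒ DC·B·DD
    A ↦ B
    C ↦ DC
    D ↦ DD
    B ↦ AB  (constrained at step 1)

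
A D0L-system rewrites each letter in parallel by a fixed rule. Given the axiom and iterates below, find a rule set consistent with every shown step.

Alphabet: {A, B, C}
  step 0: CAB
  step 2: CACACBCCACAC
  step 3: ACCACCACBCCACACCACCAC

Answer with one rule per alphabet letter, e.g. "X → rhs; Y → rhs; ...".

A->C, B->BCC, C->AC

  step 2 ⇒ step 3: CACACBCCACAC ⇒ AC·C·AC·C·AC·BCC·AC·AC·C·AC·C·AC
    A ↦ C
    B ↦ BCC
    C ↦ AC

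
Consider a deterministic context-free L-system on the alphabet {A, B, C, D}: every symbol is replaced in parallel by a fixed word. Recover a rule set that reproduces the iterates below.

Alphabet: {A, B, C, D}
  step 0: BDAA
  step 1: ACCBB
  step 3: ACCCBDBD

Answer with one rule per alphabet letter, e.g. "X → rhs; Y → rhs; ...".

  step 0 ⇒ step 1: BDAA ⇒ AC·C·B·B
    A ↦ B
    B ↦ AC
    D ↦ C
    C ↦ D  (constrained at step 1)

A->B, B->AC, C->D, D->C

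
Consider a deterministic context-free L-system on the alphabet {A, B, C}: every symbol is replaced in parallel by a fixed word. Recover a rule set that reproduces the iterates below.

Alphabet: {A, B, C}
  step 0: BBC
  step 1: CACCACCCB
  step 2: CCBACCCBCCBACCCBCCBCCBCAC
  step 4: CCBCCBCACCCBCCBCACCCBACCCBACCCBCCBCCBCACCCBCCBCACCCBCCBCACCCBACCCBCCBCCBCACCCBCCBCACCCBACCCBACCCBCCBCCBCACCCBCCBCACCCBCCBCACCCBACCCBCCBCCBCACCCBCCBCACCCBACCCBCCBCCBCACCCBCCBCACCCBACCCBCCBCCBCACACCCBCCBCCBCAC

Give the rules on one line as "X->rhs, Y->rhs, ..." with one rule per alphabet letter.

  step 1 ⇒ step 2: CACCACCCB ⇒ CCB·AC·CCB·CCB·AC·CCB·CCB·CCB·CAC
    A ↦ AC
    B ↦ CAC
    C ↦ CCB

A->AC, B->CAC, C->CCB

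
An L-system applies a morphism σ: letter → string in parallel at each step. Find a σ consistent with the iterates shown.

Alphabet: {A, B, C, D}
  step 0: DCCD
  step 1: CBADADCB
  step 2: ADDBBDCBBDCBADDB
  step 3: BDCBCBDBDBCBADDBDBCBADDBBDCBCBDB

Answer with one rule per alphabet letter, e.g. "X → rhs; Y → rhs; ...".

  step 2 ⇒ step 3: ADDBBDCBBDCBADDB ⇒ BD·CB·CB·DB·DB·CB·AD·DB·DB·CB·AD·DB·BD·CB·CB·DB
    A ↦ BD
    B ↦ DB
    C ↦ AD
    D ↦ CB

A->BD, B->DB, C->AD, D->CB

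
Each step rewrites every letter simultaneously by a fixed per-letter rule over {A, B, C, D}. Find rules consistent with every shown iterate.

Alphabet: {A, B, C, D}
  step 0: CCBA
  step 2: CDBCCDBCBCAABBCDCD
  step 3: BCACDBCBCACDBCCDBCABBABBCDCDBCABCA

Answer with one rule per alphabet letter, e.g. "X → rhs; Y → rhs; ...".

A->ABB, B->CD, C->BC, D->A

  step 2 ⇒ step 3: CDBCCDBCBCAABBCDCD ⇒ BC·A·CD·BC·BC·A·CD·BC·CD·BC·ABB·ABB·CD·CD·BC·A·BC·A
    A ↦ ABB
    B ↦ CD
    C ↦ BC
    D ↦ A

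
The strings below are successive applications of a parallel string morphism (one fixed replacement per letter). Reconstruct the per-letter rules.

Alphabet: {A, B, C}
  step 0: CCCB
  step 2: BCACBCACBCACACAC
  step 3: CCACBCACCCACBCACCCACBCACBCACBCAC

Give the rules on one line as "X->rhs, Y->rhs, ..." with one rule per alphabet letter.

  step 2 ⇒ step 3: BCACBCACBCACACAC ⇒ CC·AC·BC·AC·CC·AC·BC·AC·CC·AC·BC·AC·BC·AC·BC·AC
    A ↦ BC
    B ↦ CC
    C ↦ AC

A->BC, B->CC, C->AC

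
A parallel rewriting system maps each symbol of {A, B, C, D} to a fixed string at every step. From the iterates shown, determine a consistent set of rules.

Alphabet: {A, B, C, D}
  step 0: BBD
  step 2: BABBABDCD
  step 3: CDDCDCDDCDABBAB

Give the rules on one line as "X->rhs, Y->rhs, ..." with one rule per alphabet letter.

A->D, B->CD, C->B, D->AB

  step 2 ⇒ step 3: BABBABDCD ⇒ CD·D·CD·CD·D·CD·AB·B·AB
    A ↦ D
    B ↦ CD
    C ↦ B
    D ↦ AB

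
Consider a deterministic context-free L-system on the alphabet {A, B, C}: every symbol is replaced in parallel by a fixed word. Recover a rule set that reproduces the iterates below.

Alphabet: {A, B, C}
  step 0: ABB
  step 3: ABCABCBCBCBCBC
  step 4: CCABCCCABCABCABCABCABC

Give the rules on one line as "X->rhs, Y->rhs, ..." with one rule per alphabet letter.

  step 3 ⇒ step 4: ABCABCBCBCBCBC ⇒ CC·A·BC·CC·A·BC·A·BC·A·BC·A·BC·A·BC
    A ↦ CC
    B ↦ A
    C ↦ BC

A->CC, B->A, C->BC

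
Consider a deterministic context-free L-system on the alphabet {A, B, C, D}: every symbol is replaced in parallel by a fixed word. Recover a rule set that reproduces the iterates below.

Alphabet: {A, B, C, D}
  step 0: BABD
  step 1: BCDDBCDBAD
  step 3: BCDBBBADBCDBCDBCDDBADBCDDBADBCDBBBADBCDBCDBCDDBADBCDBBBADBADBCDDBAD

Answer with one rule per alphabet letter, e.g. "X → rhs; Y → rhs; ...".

A->D, B->BCD, C->BB, D->BAD

  step 0 ⇒ step 1: BABD ⇒ BCD·D·BCD·BAD
    A ↦ D
    B ↦ BCD
    D ↦ BAD
    C ↦ BB  (constrained at step 1)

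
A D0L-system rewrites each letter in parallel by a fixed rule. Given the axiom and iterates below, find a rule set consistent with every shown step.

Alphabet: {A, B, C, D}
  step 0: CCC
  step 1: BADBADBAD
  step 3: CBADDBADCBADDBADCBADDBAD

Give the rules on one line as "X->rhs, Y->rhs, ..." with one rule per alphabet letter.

A->CB, B->D, C->BAD, D->C

  step 0 ⇒ step 1: CCC ⇒ BAD·BAD·BAD
    C ↦ BAD
    A ↦ CB  (constrained at step 1)
    B ↦ D  (constrained at step 1)
    D ↦ C  (constrained at step 1)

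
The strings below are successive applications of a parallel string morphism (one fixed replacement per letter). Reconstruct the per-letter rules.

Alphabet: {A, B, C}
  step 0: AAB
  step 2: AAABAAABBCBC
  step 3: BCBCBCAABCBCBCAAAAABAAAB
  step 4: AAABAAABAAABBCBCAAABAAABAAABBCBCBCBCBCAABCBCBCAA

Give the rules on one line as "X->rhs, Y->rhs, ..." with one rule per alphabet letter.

  step 3 ⇒ step 4: BCBCBCAABCBCBCAAAAABAAAB ⇒ AA·AB·AA·AB·AA·AB·BC·BC·AA·AB·AA·AB·AA·AB·BC·BC·BC·BC·BC·AA·BC·BC·BC·AA
    A ↦ BC
    B ↦ AA
    C ↦ AB

A->BC, B->AA, C->AB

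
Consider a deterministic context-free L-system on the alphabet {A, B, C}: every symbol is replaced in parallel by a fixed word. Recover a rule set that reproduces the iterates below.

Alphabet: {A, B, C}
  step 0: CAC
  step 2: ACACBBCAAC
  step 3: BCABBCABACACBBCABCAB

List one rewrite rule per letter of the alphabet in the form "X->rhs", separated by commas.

A->BCA, B->AC, C->B

  step 2 ⇒ step 3: ACACBBCAAC ⇒ BCA·B·BCA·B·AC·AC·B·BCA·BCA·B
    A ↦ BCA
    B ↦ AC
    C ↦ B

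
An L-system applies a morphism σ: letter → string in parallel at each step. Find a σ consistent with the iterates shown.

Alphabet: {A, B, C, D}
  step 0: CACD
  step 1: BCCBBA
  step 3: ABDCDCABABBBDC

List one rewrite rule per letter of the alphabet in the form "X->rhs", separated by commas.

A->CCB, B->DC, C->B, D->A

  step 0 ⇒ step 1: CACD ⇒ B·CCB·B·A
    A ↦ CCB
    C ↦ B
    D ↦ A
    B ↦ DC  (constrained at step 1)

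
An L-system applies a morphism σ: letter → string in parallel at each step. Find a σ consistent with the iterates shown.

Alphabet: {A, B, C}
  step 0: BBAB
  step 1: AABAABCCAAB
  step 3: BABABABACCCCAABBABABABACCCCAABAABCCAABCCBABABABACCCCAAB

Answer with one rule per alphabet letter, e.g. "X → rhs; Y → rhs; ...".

  step 0 ⇒ step 1: BBAB ⇒ AAB·AAB·CC·AAB
    A ↦ CC
    B ↦ AAB
    C ↦ BA  (constrained at step 1)

A->CC, B->AAB, C->BA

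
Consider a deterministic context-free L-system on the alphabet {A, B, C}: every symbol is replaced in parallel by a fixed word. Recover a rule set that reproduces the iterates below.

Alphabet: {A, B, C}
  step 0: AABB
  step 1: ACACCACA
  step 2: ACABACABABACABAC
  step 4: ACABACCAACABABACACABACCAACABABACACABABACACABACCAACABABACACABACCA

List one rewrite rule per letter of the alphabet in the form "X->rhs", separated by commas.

  step 1 ⇒ step 2: ACACCACA ⇒ AC·AB·AC·AB·AB·AC·AB·AC
    A ↦ AC
    C ↦ AB
  step 0 ⇒ step 1: AABB ⇒ AC·AC·CA·CA
    B ↦ CA

A->AC, B->CA, C->AB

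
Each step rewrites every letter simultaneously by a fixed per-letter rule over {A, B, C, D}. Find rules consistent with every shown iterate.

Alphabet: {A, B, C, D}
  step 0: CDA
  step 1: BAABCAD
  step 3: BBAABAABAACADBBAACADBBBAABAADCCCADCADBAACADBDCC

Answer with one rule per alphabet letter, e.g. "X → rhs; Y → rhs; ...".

  step 0 ⇒ step 1: CDA ⇒ BAA·B·CAD
    A ↦ CAD
    C ↦ BAA
    D ↦ B
    B ↦ DCC  (constrained at step 1)

A->CAD, B->DCC, C->BAA, D->B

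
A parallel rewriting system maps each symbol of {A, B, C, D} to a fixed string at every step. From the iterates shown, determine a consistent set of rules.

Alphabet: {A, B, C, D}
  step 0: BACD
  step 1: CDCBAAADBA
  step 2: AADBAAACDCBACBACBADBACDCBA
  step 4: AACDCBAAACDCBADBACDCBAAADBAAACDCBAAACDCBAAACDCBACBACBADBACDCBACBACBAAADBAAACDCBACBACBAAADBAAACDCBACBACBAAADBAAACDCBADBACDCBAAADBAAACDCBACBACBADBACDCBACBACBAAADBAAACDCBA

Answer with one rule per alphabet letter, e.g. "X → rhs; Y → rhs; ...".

A->CBA, B->CD, C->AA, D->DBA

  step 1 ⇒ step 2: CDCBAAADBA ⇒ AA·DBA·AA·CD·CBA·CBA·CBA·DBA·CD·CBA
    A ↦ CBA
    B ↦ CD
    C ↦ AA
    D ↦ DBA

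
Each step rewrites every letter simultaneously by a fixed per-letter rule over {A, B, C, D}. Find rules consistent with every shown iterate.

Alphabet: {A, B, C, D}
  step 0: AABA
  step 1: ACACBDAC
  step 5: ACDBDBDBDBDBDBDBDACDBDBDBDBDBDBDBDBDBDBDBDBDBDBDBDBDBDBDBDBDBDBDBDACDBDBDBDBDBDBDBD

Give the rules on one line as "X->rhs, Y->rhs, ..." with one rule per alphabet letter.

A->AC, B->BD, C->D, D->BD

  step 0 ⇒ step 1: AABA ⇒ AC·AC·BD·AC
    A ↦ AC
    B ↦ BD
    C ↦ D  (constrained at step 1)
    D ↦ BD  (constrained at step 1)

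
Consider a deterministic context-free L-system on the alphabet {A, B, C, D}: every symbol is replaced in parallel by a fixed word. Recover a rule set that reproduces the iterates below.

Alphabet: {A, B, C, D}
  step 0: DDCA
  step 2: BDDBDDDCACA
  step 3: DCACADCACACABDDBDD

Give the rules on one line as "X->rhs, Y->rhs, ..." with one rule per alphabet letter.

A->D, B->D, C->BD, D->CA

  step 2 ⇒ step 3: BDDBDDDCACA ⇒ D·CA·CA·D·CA·CA·CA·BD·D·BD·D
    A ↦ D
    B ↦ D
    C ↦ BD
    D ↦ CA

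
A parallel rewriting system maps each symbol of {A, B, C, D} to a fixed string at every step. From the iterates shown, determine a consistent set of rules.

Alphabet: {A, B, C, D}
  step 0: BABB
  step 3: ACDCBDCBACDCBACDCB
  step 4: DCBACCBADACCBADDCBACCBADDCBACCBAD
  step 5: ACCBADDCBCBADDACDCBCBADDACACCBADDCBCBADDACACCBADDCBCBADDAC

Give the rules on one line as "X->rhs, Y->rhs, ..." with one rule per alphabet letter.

  step 4 ⇒ step 5: DCBACCBADACCBADDCBACCBADDCBACCBAD ⇒ AC·CB·AD·D·CB·CB·AD·D·AC·D·CB·CB·AD·D·AC·AC·CB·AD·D·CB·CB·AD·D·AC·AC·CB·AD·D·CB·CB·AD·D·AC
    A ↦ D
    B ↦ AD
    C ↦ CB
    D ↦ AC

A->D, B->AD, C->CB, D->AC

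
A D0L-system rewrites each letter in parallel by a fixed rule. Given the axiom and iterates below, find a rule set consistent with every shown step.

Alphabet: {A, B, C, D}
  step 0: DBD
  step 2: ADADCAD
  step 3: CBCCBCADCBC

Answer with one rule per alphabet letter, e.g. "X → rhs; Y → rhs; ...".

  step 2 ⇒ step 3: ADADCAD ⇒ CB·C·CB·C·AD·CB·C
    A ↦ CB
    C ↦ AD
    D ↦ C
    B ↦ CD  (constrained at step 0)

A->CB, B->CD, C->AD, D->C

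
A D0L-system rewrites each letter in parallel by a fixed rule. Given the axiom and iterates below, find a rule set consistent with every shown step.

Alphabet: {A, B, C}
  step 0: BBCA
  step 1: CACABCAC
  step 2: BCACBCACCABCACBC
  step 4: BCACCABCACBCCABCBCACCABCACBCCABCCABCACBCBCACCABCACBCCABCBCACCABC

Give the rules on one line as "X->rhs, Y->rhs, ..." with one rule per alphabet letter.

A->AC, B->CA, C->BC

  step 1 ⇒ step 2: CACABCAC ⇒ BC·AC·BC·AC·CA·BC·AC·BC
    A ↦ AC
    B ↦ CA
    C ↦ BC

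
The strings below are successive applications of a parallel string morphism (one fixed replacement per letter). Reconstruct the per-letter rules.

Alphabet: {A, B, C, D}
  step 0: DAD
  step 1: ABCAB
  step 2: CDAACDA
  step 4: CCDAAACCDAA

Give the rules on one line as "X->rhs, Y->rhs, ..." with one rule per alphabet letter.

  step 1 ⇒ step 2: ABCAB ⇒ C·DA·A·C·DA
    A ↦ C
    B ↦ DA
    C ↦ A
  step 0 ⇒ step 1: DAD ⇒ AB·C·AB
    D ↦ AB

A->C, B->DA, C->A, D->AB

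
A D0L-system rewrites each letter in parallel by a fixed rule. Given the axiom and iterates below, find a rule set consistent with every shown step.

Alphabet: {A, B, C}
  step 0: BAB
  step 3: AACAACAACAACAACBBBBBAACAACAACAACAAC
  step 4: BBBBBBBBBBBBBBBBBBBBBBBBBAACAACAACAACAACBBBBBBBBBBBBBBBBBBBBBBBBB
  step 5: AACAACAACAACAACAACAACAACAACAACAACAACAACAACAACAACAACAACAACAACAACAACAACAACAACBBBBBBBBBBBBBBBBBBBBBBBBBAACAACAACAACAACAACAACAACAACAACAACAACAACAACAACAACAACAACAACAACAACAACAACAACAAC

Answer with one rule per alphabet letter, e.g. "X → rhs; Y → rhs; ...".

A->B, B->AAC, C->BBB

  step 4 ⇒ step 5: BBBBBBBBBBBBBBBBBBBBBBBBBAACAACAACAACAACBBBBBBBBBBBBBBBBBBBBBBBBB ⇒ AAC·AAC·AAC·AAC·AAC·AAC·AAC·AAC·AAC·AAC·AAC·AAC·AAC·AAC·AAC·AAC·AAC·AAC·AAC·AAC·AAC·AAC·AAC·AAC·AAC·B·B·BBB·B·B·BBB·B·B·BBB·B·B·BBB·B·B·BBB·AAC·AAC·AAC·AAC·AAC·AAC·AAC·AAC·AAC·AAC·AAC·AAC·AAC·AAC·AAC·AAC·AAC·AAC·AAC·AAC·AAC·AAC·AAC·AAC·AAC
    A ↦ B
    B ↦ AAC
    C ↦ BBB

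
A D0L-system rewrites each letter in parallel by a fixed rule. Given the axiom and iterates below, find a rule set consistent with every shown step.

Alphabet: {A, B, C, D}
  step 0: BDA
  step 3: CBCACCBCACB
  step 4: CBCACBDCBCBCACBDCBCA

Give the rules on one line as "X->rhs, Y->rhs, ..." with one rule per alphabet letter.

  step 3 ⇒ step 4: CBCACCBCACB ⇒ CB·CA·CB·D·CB·CB·CA·CB·D·CB·CA
    A ↦ D
    B ↦ CA
    C ↦ CB
    D ↦ C  (constrained at step 0)

A->D, B->CA, C->CB, D->C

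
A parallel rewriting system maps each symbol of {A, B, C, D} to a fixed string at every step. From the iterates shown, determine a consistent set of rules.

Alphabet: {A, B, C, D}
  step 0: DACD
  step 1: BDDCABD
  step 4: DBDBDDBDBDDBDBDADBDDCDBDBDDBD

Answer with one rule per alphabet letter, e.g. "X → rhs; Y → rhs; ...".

  step 0 ⇒ step 1: DACD ⇒ BD·DC·A·BD
    A ↦ DC
    C ↦ A
    D ↦ BD
    B ↦ D  (constrained at step 1)

A->DC, B->D, C->A, D->BD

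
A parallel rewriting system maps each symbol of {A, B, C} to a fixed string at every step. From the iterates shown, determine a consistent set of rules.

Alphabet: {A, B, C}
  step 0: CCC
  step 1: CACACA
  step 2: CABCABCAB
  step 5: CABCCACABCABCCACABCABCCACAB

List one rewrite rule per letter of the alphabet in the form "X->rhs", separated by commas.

A->B, B->C, C->CA

  step 1 ⇒ step 2: CACACA ⇒ CA·B·CA·B·CA·B
    A ↦ B
    C ↦ CA
    B ↦ C  (constrained at step 2)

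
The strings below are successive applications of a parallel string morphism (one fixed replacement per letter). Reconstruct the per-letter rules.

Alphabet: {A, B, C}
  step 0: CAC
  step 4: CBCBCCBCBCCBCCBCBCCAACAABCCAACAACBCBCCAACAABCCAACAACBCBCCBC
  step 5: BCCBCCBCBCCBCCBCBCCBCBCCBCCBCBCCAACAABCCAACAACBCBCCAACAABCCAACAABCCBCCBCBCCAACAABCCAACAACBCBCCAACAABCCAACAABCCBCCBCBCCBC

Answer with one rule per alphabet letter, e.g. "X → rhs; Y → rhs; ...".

  step 4 ⇒ step 5: CBCBCCBCBCCBCCBCBCCAACAABCCAACAACBCBCCAACAABCCAACAACBCBCCBC ⇒ BC·C·BC·C·BC·BC·C·BC·C·BC·BC·C·BC·BC·C·BC·C·BC·BC·CAA·CAA·BC·CAA·CAA·C·BC·BC·CAA·CAA·BC·CAA·CAA·BC·C·BC·C·BC·BC·CAA·CAA·BC·CAA·CAA·C·BC·BC·CAA·CAA·BC·CAA·CAA·BC·C·BC·C·BC·BC·C·BC
    A ↦ CAA
    B ↦ C
    C ↦ BC

A->CAA, B->C, C->BC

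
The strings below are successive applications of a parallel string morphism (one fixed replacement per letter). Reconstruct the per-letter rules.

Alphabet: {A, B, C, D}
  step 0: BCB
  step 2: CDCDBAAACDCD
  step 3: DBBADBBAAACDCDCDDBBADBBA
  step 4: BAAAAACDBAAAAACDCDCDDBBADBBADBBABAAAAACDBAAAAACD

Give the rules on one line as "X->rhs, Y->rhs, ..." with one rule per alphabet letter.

A->CD, B->AA, C->DB, D->BA

  step 3 ⇒ step 4: DBBADBBAAACDCDCDDBBADBBA ⇒ BA·AA·AA·CD·BA·AA·AA·CD·CD·CD·DB·BA·DB·BA·DB·BA·BA·AA·AA·CD·BA·AA·AA·CD
    A ↦ CD
    B ↦ AA
    C ↦ DB
    D ↦ BA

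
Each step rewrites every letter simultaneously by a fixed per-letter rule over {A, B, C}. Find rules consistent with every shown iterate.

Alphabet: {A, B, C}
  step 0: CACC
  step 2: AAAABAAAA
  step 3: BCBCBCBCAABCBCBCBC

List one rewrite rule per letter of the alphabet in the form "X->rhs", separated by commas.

A->BC, B->AA, C->B

  step 2 ⇒ step 3: AAAABAAAA ⇒ BC·BC·BC·BC·AA·BC·BC·BC·BC
    A ↦ BC
    B ↦ AA
    C ↦ B  (constrained at step 0)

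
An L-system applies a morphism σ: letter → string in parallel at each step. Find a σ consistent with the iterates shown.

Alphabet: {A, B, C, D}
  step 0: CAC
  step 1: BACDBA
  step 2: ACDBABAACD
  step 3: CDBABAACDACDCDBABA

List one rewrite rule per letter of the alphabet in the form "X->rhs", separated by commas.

A->CD, B->A, C->BA, D->BA

  step 2 ⇒ step 3: ACDBABAACD ⇒ CD·BA·BA·A·CD·A·CD·CD·BA·BA
    A ↦ CD
    B ↦ A
    C ↦ BA
    D ↦ BA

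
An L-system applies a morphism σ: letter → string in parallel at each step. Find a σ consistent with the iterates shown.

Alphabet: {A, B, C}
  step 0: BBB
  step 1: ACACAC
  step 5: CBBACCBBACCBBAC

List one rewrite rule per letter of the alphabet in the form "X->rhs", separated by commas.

  step 0 ⇒ step 1: BBB ⇒ AC·AC·AC
    B ↦ AC
    A ↦ C  (constrained at step 1)
    C ↦ B  (constrained at step 1)

A->C, B->AC, C->B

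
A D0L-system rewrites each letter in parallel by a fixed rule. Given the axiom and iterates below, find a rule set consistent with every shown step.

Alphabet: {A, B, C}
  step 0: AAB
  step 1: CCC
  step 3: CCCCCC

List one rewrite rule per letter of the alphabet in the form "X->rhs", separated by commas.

  step 0 ⇒ step 1: AAB ⇒ C·C·C
    A ↦ C
    B ↦ C
    C ↦ BA  (constrained at step 1)

A->C, B->C, C->BA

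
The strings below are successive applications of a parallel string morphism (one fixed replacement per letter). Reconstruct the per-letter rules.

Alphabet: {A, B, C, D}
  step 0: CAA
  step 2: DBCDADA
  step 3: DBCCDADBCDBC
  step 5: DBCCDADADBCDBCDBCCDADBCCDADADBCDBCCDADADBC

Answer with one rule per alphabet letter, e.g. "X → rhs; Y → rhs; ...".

A->C, B->CC, C->DA, D->DB

  step 2 ⇒ step 3: DBCDADA ⇒ DB·CC·DA·DB·C·DB·C
    A ↦ C
    B ↦ CC
    C ↦ DA
    D ↦ DB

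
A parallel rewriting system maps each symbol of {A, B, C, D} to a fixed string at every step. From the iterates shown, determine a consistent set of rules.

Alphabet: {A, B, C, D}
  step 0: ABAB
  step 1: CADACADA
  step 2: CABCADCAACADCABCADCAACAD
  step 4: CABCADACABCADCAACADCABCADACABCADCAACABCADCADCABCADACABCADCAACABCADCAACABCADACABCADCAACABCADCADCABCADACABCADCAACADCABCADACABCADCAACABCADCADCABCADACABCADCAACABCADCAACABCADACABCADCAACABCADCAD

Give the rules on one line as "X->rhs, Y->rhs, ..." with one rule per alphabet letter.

A->CAD, B->A, C->CAB, D->CAA

  step 1 ⇒ step 2: CADACADA ⇒ CAB·CAD·CAA·CAD·CAB·CAD·CAA·CAD
    A ↦ CAD
    C ↦ CAB
    D ↦ CAA
  step 0 ⇒ step 1: ABAB ⇒ CAD·A·CAD·A
    B ↦ A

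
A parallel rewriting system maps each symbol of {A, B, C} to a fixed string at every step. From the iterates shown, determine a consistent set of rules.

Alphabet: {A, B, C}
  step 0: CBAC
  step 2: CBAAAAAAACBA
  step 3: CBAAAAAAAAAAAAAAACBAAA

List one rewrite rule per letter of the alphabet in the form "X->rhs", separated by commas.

A->AA, B->A, C->CB

  step 2 ⇒ step 3: CBAAAAAAACBA ⇒ CB·A·AA·AA·AA·AA·AA·AA·AA·CB·A·AA
    A ↦ AA
    B ↦ A
    C ↦ CB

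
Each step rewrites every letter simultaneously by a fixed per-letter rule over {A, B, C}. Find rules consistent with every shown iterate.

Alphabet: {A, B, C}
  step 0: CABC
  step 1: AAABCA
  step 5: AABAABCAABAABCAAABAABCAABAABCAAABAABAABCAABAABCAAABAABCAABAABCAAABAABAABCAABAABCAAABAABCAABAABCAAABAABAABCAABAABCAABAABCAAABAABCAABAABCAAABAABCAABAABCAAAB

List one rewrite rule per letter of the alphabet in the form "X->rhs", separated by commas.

A->AAB, B->C, C->A

  step 0 ⇒ step 1: CABC ⇒ A·AAB·C·A
    A ↦ AAB
    B ↦ C
    C ↦ A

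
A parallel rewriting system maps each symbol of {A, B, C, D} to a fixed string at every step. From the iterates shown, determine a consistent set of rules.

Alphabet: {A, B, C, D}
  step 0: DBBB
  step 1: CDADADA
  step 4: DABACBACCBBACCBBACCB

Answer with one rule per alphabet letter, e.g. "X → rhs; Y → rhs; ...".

A->B, B->DA, C->AC, D->C

  step 0 ⇒ step 1: DBBB ⇒ C·DA·DA·DA
    B ↦ DA
    D ↦ C
    A ↦ B  (constrained at step 1)
    C ↦ AC  (constrained at step 1)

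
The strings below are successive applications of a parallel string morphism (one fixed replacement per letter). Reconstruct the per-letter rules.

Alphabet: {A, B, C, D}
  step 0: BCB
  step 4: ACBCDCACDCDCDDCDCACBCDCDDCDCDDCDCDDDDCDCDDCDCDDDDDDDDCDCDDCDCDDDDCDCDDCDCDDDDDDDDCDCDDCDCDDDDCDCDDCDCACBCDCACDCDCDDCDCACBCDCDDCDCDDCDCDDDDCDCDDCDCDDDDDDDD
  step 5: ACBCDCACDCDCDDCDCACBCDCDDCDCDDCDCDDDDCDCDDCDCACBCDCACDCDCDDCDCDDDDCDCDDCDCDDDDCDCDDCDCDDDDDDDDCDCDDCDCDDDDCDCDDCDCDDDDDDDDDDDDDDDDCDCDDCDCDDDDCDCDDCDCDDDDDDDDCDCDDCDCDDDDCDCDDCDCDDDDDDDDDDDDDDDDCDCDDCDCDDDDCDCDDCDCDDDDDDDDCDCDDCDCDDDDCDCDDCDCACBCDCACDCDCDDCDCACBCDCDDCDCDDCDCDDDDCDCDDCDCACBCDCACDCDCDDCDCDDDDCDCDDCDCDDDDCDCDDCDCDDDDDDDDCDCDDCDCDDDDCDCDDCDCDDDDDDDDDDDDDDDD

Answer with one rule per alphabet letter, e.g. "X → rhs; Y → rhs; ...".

  step 4 ⇒ step 5: ACBCDCACDCDCDDCDCACBCDCDDCDCDDCDCDDDDCDCDDCDCDDDDDDDDCDCDDCDCDDDDCDCDDCDCDDDDDDDDCDCDDCDCDDDDCDCDDCDCACBCDCACDCDCDDCDCACBCDCDDCDCDDCDCDDDDCDCDDCDCDDDDDDDD ⇒ ACB·CDC·ACD·CDC·DD·CDC·ACB·CDC·DD·CDC·DD·CDC·DD·DD·CDC·DD·CDC·ACB·CDC·ACD·CDC·DD·CDC·DD·DD·CDC·DD·CDC·DD·DD·CDC·DD·CDC·DD·DD·DD·DD·CDC·DD·CDC·DD·DD·CDC·DD·CDC·DD·DD·DD·DD·DD·DD·DD·DD·CDC·DD·CDC·DD·DD·CDC·DD·CDC·DD·DD·DD·DD·CDC·DD·CDC·DD·DD·CDC·DD·CDC·DD·DD·DD·DD·DD·DD·DD·DD·CDC·DD·CDC·DD·DD·CDC·DD·CDC·DD·DD·DD·DD·CDC·DD·CDC·DD·DD·CDC·DD·CDC·ACB·CDC·ACD·CDC·DD·CDC·ACB·CDC·DD·CDC·DD·CDC·DD·DD·CDC·DD·CDC·ACB·CDC·ACD·CDC·DD·CDC·DD·DD·CDC·DD·CDC·DD·DD·CDC·DD·CDC·DD·DD·DD·DD·CDC·DD·CDC·DD·DD·CDC·DD·CDC·DD·DD·DD·DD·DD·DD·DD·DD
    A ↦ ACB
    B ↦ ACD
    C ↦ CDC
    D ↦ DD

A->ACB, B->ACD, C->CDC, D->DD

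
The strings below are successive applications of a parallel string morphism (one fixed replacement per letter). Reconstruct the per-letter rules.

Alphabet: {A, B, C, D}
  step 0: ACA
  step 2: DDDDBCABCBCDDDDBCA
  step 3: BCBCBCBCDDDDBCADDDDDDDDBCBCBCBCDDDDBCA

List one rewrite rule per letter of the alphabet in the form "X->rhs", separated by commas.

  step 2 ⇒ step 3: DDDDBCABCBCDDDDBCA ⇒ BC·BC·BC·BC·DD·DD·BCA·DD·DD·DD·DD·BC·BC·BC·BC·DD·DD·BCA
    A ↦ BCA
    B ↦ DD
    C ↦ DD
    D ↦ BC

A->BCA, B->DD, C->DD, D->BC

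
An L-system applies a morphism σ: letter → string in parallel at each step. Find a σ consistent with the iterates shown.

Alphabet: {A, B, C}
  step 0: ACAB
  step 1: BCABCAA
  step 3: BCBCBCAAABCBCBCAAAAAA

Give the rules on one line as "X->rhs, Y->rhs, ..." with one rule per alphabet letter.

  step 0 ⇒ step 1: ACAB ⇒ BC·A·BC·AA
    A ↦ BC
    B ↦ AA
    C ↦ A

A->BC, B->AA, C->A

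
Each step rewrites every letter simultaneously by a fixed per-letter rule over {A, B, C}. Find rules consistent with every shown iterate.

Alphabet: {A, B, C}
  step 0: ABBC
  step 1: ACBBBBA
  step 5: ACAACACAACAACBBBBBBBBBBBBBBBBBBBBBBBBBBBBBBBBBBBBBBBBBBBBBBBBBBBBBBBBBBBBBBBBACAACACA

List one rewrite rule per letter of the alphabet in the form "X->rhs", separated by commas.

  step 0 ⇒ step 1: ABBC ⇒ AC·BB·BB·A
    A ↦ AC
    B ↦ BB
    C ↦ A

A->AC, B->BB, C->A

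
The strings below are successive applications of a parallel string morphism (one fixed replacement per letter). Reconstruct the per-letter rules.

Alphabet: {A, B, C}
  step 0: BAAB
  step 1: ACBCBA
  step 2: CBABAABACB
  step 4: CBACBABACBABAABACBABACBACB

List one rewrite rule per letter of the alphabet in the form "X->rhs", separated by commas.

  step 1 ⇒ step 2: ACBCBA ⇒ CB·AB·A·AB·A·CB
    A ↦ CB
    B ↦ A
    C ↦ AB

A->CB, B->A, C->AB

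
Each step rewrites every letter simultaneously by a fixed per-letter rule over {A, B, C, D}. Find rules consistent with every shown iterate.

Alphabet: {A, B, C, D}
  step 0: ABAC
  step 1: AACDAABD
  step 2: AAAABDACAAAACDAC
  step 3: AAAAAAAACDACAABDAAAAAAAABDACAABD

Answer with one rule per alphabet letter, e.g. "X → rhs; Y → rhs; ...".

A->AA, B->CD, C->BD, D->AC

  step 2 ⇒ step 3: AAAABDACAAAACDAC ⇒ AA·AA·AA·AA·CD·AC·AA·BD·AA·AA·AA·AA·BD·AC·AA·BD
    A ↦ AA
    B ↦ CD
    C ↦ BD
    D ↦ AC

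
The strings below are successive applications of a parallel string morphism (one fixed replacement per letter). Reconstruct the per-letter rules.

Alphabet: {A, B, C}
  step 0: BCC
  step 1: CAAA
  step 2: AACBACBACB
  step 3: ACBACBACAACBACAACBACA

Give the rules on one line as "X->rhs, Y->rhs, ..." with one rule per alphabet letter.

A->ACB, B->CA, C->A

  step 2 ⇒ step 3: AACBACBACB ⇒ ACB·ACB·A·CA·ACB·A·CA·ACB·A·CA
    A ↦ ACB
    B ↦ CA
    C ↦ A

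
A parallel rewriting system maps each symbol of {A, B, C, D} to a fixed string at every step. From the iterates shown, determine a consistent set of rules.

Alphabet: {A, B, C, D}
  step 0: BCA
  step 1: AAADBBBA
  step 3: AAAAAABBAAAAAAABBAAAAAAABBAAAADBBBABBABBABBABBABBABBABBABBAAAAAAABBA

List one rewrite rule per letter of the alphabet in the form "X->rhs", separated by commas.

  step 0 ⇒ step 1: BCA ⇒ AAA·DB·BBA
    A ↦ BBA
    B ↦ AAA
    C ↦ DB
    D ↦ BC  (constrained at step 1)

A->BBA, B->AAA, C->DB, D->BC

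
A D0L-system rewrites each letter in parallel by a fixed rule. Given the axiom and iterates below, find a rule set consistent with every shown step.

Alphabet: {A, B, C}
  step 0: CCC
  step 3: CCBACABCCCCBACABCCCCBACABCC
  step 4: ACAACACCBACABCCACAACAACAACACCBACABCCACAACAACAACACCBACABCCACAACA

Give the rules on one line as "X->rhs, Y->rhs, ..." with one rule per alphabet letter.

  step 3 ⇒ step 4: CCBACABCCCCBACABCCCCBACABCC ⇒ ACA·ACA·CC·B·ACA·B·CC·ACA·ACA·ACA·ACA·CC·B·ACA·B·CC·ACA·ACA·ACA·ACA·CC·B·ACA·B·CC·ACA·ACA
    A ↦ B
    B ↦ CC
    C ↦ ACA

A->B, B->CC, C->ACA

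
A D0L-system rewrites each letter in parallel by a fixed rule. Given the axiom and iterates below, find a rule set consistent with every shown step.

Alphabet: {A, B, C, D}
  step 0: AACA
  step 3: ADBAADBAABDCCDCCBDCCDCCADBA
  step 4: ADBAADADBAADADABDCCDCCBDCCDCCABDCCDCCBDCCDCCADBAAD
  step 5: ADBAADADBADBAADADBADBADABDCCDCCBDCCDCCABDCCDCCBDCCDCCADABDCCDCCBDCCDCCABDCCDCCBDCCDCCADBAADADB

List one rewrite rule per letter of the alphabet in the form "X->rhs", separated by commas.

A->AD, B->A, C->DCC, D->B

  step 4 ⇒ step 5: ADBAADADBAADADABDCCDCCBDCCDCCABDCCDCCBDCCDCCADBAAD ⇒ AD·B·A·AD·AD·B·AD·B·A·AD·AD·B·AD·B·AD·A·B·DCC·DCC·B·DCC·DCC·A·B·DCC·DCC·B·DCC·DCC·AD·A·B·DCC·DCC·B·DCC·DCC·A·B·DCC·DCC·B·DCC·DCC·AD·B·A·AD·AD·B
    A ↦ AD
    B ↦ A
    C ↦ DCC
    D ↦ B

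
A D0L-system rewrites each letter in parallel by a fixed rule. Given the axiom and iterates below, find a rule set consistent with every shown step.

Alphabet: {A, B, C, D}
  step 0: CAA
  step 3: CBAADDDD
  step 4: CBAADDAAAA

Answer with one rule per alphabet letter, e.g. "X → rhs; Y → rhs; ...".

A->D, B->AA, C->CB, D->A

  step 3 ⇒ step 4: CBAADDDD ⇒ CB·AA·D·D·A·A·A·A
    A ↦ D
    B ↦ AA
    C ↦ CB
    D ↦ A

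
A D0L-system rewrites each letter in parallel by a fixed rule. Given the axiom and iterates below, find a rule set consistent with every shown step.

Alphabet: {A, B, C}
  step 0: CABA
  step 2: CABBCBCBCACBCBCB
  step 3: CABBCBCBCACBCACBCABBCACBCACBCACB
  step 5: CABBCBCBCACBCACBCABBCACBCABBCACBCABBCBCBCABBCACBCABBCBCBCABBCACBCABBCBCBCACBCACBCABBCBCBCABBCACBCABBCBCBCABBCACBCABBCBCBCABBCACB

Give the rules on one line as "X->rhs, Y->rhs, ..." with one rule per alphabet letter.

A->BB, B->CB, C->CA

  step 2 ⇒ step 3: CABBCBCBCACBCBCB ⇒ CA·BB·CB·CB·CA·CB·CA·CB·CA·BB·CA·CB·CA·CB·CA·CB
    A ↦ BB
    B ↦ CB
    C ↦ CA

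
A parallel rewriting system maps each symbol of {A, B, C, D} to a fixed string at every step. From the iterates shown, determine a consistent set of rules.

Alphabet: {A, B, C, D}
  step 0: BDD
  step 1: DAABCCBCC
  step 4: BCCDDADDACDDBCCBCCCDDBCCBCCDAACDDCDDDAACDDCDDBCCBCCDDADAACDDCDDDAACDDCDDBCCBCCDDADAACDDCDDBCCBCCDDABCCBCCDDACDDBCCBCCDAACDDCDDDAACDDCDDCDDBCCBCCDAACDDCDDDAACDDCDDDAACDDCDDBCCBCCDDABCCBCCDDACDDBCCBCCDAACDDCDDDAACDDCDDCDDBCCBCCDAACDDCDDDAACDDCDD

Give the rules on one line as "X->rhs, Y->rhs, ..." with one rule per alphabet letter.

  step 0 ⇒ step 1: BDD ⇒ DAA·BCC·BCC
    B ↦ DAA
    D ↦ BCC
    A ↦ DDA  (constrained at step 1)
    C ↦ CDD  (constrained at step 1)

A->DDA, B->DAA, C->CDD, D->BCC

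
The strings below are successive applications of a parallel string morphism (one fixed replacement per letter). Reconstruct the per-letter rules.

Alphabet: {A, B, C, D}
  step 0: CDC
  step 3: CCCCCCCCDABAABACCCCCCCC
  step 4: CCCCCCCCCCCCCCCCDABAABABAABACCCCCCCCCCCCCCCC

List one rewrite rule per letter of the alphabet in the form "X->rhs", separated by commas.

  step 3 ⇒ step 4: CCCCCCCCDABAABACCCCCCCC ⇒ CC·CC·CC·CC·CC·CC·CC·CC·DA·BA·A·BA·BA·A·BA·CC·CC·CC·CC·CC·CC·CC·CC
    A ↦ BA
    B ↦ A
    C ↦ CC
    D ↦ DA

A->BA, B->A, C->CC, D->DA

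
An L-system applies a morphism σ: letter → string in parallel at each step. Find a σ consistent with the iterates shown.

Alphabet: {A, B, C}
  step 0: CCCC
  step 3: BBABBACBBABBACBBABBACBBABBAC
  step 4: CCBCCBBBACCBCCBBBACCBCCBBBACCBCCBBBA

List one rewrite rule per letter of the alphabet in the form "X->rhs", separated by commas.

A->B, B->C, C->BBA

  step 3 ⇒ step 4: BBABBACBBABBACBBABBACBBABBAC ⇒ C·C·B·C·C·B·BBA·C·C·B·C·C·B·BBA·C·C·B·C·C·B·BBA·C·C·B·C·C·B·BBA
    A ↦ B
    B ↦ C
    C ↦ BBA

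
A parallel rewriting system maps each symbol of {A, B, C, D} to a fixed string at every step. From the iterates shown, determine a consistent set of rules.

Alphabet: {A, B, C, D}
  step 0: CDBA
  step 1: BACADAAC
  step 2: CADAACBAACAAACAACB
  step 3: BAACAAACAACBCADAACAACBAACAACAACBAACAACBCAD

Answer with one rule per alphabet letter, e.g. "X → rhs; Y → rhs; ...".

A->AAC, B->CAD, C->B, D->A

  step 2 ⇒ step 3: CADAACBAACAAACAACB ⇒ B·AAC·A·AAC·AAC·B·CAD·AAC·AAC·B·AAC·AAC·AAC·B·AAC·AAC·B·CAD
    A ↦ AAC
    B ↦ CAD
    C ↦ B
    D ↦ A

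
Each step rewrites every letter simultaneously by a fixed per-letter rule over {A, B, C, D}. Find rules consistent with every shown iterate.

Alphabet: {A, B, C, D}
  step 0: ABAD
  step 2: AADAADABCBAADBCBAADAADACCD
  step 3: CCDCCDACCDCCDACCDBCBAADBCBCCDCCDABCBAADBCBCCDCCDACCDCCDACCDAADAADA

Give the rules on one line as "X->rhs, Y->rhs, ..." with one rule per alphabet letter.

A->CCD, B->BCB, C->AAD, D->A

  step 2 ⇒ step 3: AADAADABCBAADBCBAADAADACCD ⇒ CCD·CCD·A·CCD·CCD·A·CCD·BCB·AAD·BCB·CCD·CCD·A·BCB·AAD·BCB·CCD·CCD·A·CCD·CCD·A·CCD·AAD·AAD·A
    A ↦ CCD
    B ↦ BCB
    C ↦ AAD
    D ↦ A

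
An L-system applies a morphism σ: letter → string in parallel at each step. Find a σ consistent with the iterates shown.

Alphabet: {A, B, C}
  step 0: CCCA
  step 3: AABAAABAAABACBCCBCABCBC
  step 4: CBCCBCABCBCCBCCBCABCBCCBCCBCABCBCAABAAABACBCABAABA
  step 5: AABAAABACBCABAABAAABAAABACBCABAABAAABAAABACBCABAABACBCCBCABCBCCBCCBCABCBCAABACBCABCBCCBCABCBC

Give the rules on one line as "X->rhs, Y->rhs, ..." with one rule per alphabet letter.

  step 4 ⇒ step 5: CBCCBCABCBCCBCCBCABCBCCBCCBCABCBCAABAAABACBCABAABA ⇒ A·AB·A·A·AB·A·CBC·AB·A·AB·A·A·AB·A·A·AB·A·CBC·AB·A·AB·A·A·AB·A·A·AB·A·CBC·AB·A·AB·A·CBC·CBC·AB·CBC·CBC·CBC·AB·CBC·A·AB·A·CBC·AB·CBC·CBC·AB·CBC
    A ↦ CBC
    B ↦ AB
    C ↦ A

A->CBC, B->AB, C->A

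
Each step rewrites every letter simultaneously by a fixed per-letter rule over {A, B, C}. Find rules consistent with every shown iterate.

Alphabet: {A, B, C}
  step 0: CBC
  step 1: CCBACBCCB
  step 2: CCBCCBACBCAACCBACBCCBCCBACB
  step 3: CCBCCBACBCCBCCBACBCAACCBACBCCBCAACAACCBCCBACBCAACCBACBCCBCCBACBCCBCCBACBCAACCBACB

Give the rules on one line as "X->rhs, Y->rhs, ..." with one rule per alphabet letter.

  step 2 ⇒ step 3: CCBCCBACBCAACCBACBCCBCCBACB ⇒ CCB·CCB·ACB·CCB·CCB·ACB·CAA·CCB·ACB·CCB·CAA·CAA·CCB·CCB·ACB·CAA·CCB·ACB·CCB·CCB·ACB·CCB·CCB·ACB·CAA·CCB·ACB
    A ↦ CAA
    B ↦ ACB
    C ↦ CCB

A->CAA, B->ACB, C->CCB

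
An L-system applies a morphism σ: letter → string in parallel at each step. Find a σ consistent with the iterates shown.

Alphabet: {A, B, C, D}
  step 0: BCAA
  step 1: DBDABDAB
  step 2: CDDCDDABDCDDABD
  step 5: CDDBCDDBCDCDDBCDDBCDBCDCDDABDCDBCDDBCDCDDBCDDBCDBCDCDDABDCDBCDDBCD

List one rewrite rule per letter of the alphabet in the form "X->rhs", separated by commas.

A->DAB, B->D, C->B, D->CD

  step 1 ⇒ step 2: DBDABDAB ⇒ CD·D·CD·DAB·D·CD·DAB·D
    A ↦ DAB
    B ↦ D
    D ↦ CD
  step 0 ⇒ step 1: BCAA ⇒ D·B·DAB·DAB
    C ↦ B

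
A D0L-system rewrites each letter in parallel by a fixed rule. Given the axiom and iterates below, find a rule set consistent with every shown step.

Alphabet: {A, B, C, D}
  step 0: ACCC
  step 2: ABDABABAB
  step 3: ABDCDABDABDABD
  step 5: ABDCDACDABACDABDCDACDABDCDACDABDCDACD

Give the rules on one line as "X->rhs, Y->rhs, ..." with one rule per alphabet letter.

  step 2 ⇒ step 3: ABDABABAB ⇒ AB·D·CD·AB·D·AB·D·AB·D
    A ↦ AB
    B ↦ D
    D ↦ CD
    C ↦ A  (constrained at step 0)

A->AB, B->D, C->A, D->CD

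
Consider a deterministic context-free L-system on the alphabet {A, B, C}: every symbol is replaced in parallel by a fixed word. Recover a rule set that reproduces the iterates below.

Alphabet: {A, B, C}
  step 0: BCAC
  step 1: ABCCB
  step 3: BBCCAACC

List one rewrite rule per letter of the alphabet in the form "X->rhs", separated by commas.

  step 0 ⇒ step 1: BCAC ⇒ A·B·CC·B
    A ↦ CC
    B ↦ A
    C ↦ B

A->CC, B->A, C->B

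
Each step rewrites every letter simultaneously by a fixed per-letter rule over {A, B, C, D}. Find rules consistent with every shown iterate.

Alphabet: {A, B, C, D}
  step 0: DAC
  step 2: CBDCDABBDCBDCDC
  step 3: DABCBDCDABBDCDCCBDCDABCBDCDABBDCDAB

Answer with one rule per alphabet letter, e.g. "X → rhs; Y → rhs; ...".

  step 2 ⇒ step 3: CBDCDABBDCBDCDC ⇒ DAB·C·BDC·DAB·BDC·D·C·C·BDC·DAB·C·BDC·DAB·BDC·DAB
    A ↦ D
    B ↦ C
    C ↦ DAB
    D ↦ BDC

A->D, B->C, C->DAB, D->BDC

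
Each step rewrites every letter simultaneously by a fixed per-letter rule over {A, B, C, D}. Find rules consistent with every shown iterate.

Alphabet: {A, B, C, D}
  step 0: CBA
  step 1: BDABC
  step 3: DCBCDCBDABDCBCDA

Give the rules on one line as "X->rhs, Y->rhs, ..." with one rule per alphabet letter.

  step 0 ⇒ step 1: CBA ⇒ B·DA·BC
    A ↦ BC
    B ↦ DA
    C ↦ B
    D ↦ DC  (constrained at step 1)

A->BC, B->DA, C->B, D->DC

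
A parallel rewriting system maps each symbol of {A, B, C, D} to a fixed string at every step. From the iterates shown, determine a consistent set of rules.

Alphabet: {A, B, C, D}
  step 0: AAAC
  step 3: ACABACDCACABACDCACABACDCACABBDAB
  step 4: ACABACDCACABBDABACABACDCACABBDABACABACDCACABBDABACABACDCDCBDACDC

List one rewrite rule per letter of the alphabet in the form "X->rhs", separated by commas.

A->AC, B->DC, C->AB, D->BD

  step 3 ⇒ step 4: ACABACDCACABACDCACABACDCACABBDAB ⇒ AC·AB·AC·DC·AC·AB·BD·AB·AC·AB·AC·DC·AC·AB·BD·AB·AC·AB·AC·DC·AC·AB·BD·AB·AC·AB·AC·DC·DC·BD·AC·DC
    A ↦ AC
    B ↦ DC
    C ↦ AB
    D ↦ BD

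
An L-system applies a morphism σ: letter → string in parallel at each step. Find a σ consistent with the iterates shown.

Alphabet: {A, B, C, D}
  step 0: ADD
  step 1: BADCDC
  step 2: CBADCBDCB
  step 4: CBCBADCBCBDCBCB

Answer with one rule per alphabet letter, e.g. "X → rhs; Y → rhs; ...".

A->BA, B->C, C->B, D->DC

  step 1 ⇒ step 2: BADCDC ⇒ C·BA·DC·B·DC·B
    A ↦ BA
    B ↦ C
    C ↦ B
    D ↦ DC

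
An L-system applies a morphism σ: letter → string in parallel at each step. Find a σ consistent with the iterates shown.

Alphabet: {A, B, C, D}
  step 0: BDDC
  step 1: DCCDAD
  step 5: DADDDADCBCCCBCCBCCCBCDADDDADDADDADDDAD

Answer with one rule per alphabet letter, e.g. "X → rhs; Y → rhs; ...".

A->B, B->D, C->DAD, D->C

  step 0 ⇒ step 1: BDDC ⇒ D·C·C·DAD
    B ↦ D
    C ↦ DAD
    D ↦ C
    A ↦ B  (constrained at step 1)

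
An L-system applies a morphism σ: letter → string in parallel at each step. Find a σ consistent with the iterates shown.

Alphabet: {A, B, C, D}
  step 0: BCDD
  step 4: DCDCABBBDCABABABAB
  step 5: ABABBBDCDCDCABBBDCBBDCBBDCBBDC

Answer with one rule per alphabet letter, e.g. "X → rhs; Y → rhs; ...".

  step 4 ⇒ step 5: DCDCABBBDCABABABAB ⇒ A·B·A·B·BB·DC·DC·DC·A·B·BB·DC·BB·DC·BB·DC·BB·DC
    A ↦ BB
    B ↦ DC
    C ↦ B
    D ↦ A

A->BB, B->DC, C->B, D->A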